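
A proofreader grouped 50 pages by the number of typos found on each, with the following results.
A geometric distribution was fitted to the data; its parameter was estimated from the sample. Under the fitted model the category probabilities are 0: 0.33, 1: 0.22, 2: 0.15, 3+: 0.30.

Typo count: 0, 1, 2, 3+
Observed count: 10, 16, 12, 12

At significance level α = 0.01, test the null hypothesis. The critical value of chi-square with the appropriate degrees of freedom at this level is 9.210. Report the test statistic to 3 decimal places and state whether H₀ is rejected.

8.133; do not reject

Expected counts E_i = n·p_i: 50×0.33 = 16.5, 50×0.22 = 11, 50×0.15 = 7.5, 50×0.30 = 15.
cat         O        E   (O−E)²/E
0          10     16.5     2.5606
1          16       11     2.2727
2          12      7.5     2.7000
3+         12       15     0.6000
Sum = 8.133
df = 2. Since 8.133 < 9.210, we do not reject H₀.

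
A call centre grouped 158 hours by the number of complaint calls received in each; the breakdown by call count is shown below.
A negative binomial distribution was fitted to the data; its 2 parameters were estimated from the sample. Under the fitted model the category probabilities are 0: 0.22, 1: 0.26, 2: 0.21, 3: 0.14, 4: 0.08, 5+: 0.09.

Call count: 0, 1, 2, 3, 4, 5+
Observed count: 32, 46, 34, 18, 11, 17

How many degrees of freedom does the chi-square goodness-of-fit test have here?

There are k = 6 categories and 2 parameters estimated from the data, so df = 6 − 1 − 2 = 3.

3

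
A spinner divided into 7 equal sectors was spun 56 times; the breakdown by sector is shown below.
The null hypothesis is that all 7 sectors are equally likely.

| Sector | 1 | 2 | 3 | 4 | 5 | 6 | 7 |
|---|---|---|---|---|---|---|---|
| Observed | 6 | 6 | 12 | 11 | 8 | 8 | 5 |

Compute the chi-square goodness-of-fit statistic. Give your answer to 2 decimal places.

Under H₀ each category has probability 1/7, so each expected count is 56/7 = 8.
χ² = (6−8)²/8 + (6−8)²/8 + (12−8)²/8 + (11−8)²/8 + (8−8)²/8 + (8−8)²/8 + (5−8)²/8
   = 0.500 + 0.500 + 2.000 + 1.125 + 0.000 + 0.000 + 1.125
Sum = 5.25

5.25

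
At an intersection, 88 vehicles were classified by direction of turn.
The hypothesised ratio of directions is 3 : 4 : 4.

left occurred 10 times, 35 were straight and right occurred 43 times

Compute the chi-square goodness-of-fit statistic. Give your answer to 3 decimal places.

Ratio total = 11. Expected counts: 88×3/11 = 24, 88×4/11 = 32, 88×4/11 = 32.
cat           O        E   (O−E)²/E
left         10       24     8.1667
straight     35       32     0.2813
right        43       32     3.7813
Sum = 12.229

12.229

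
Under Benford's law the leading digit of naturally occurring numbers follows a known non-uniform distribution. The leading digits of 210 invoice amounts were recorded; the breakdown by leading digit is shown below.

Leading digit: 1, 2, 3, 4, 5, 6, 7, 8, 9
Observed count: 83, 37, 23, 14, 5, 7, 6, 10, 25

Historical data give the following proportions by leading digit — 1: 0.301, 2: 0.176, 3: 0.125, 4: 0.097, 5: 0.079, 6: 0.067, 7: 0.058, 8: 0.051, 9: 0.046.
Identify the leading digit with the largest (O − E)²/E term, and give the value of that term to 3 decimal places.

9, 24.360

Expected counts E_i = n·p_i: 210×0.301 = 63.21, 210×0.176 = 36.96, 210×0.125 = 26.25, 210×0.097 = 20.37, 210×0.079 = 16.59, 210×0.067 = 14.07, 210×0.058 = 12.18, 210×0.051 = 10.71, 210×0.046 = 9.66.
1: (83 − 63.21)²/63.21 = 391.6441/63.21 = 6.1959
2: (37 − 36.96)²/36.96 = 0.0016/36.96 = 0.0000
3: (23 − 26.25)²/26.25 = 10.5625/26.25 = 0.4024
4: (14 − 20.37)²/20.37 = 40.5769/20.37 = 1.9920
5: (5 − 16.59)²/16.59 = 134.3281/16.59 = 8.0969
6: (7 − 14.07)²/14.07 = 49.9849/14.07 = 3.5526
7: (6 − 12.18)²/12.18 = 38.1924/12.18 = 3.1357
8: (10 − 10.71)²/10.71 = 0.5041/10.71 = 0.0471
9: (25 − 9.66)²/9.66 = 235.3156/9.66 = 24.3598
The largest term is for 9: 24.360.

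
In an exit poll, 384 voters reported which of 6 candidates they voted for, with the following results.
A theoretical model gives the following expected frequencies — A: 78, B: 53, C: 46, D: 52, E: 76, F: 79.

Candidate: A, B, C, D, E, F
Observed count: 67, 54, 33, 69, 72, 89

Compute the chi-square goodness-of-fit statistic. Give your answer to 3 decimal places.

A: (67 − 78)²/78 = 121/78 = 1.5513
B: (54 − 53)²/53 = 1/53 = 0.0189
C: (33 − 46)²/46 = 169/46 = 3.6739
D: (69 − 52)²/52 = 289/52 = 5.5577
E: (72 − 76)²/76 = 16/76 = 0.2105
F: (89 − 79)²/79 = 100/79 = 1.2658
Sum = 12.278

12.278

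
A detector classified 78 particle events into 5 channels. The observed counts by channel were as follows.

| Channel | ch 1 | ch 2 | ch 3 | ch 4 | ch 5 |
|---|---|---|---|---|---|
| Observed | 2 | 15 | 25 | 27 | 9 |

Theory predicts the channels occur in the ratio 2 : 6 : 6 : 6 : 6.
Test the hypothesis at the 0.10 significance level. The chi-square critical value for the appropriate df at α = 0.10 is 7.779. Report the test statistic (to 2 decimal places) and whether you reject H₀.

14.89; reject

Ratio total = 26. Expected counts: 78×2/26 = 6, 78×6/26 = 18, 78×6/26 = 18, 78×6/26 = 18, 78×6/26 = 18.
cat         O        E   (O−E)²/E
ch 1        2        6      2.667
ch 2       15       18      0.500
ch 3       25       18      2.722
ch 4       27       18      4.500
ch 5        9       18      4.500
Sum = 14.89
df = 4. Since 14.89 > 7.779, we reject H₀.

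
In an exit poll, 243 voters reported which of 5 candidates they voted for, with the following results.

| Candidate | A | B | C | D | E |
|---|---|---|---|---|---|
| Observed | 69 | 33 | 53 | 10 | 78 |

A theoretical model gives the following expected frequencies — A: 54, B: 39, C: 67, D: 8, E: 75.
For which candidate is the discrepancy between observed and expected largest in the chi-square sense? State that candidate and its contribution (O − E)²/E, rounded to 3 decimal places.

A, 4.167

cat         O        E   (O−E)²/E
A          69       54     4.1667
B          33       39     0.9231
C          53       67     2.9254
D          10        8     0.5000
E          78       75     0.1200
The largest term is for A: 4.167.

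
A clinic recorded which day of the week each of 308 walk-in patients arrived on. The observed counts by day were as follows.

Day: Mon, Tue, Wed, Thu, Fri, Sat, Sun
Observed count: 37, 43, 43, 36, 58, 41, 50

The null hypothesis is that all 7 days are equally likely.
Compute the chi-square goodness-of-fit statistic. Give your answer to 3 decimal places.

8.091

Expected count for each of the 7 categories: 308/7 = 44.
Mon: (37 − 44)²/44 = 49/44 = 1.1136
Tue: (43 − 44)²/44 = 1/44 = 0.0227
Wed: (43 − 44)²/44 = 1/44 = 0.0227
Thu: (36 − 44)²/44 = 64/44 = 1.4545
Fri: (58 − 44)²/44 = 196/44 = 4.4545
Sat: (41 − 44)²/44 = 9/44 = 0.2045
Sun: (50 − 44)²/44 = 36/44 = 0.8182
Sum = 8.091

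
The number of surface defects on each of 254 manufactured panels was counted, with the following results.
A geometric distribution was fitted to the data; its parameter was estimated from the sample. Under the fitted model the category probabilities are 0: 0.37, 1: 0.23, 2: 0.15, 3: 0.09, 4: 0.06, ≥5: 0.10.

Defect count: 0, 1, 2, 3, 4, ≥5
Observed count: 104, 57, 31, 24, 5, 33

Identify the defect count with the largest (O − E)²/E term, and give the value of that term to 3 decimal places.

4, 6.880

Expected counts E_i = n·p_i: 254×0.37 = 93.98, 254×0.23 = 58.42, 254×0.15 = 38.1, 254×0.09 = 22.86, 254×0.06 = 15.24, 254×0.10 = 25.4.
0: (104 − 93.98)²/93.98 = 100.4004/93.98 = 1.0683
1: (57 − 58.42)²/58.42 = 2.0164/58.42 = 0.0345
2: (31 − 38.1)²/38.1 = 50.41/38.1 = 1.3231
3: (24 − 22.86)²/22.86 = 1.2996/22.86 = 0.0569
4: (5 − 15.24)²/15.24 = 104.8576/15.24 = 6.8804
≥5: (33 − 25.4)²/25.4 = 57.76/25.4 = 2.2740
The largest term is for 4: 6.880.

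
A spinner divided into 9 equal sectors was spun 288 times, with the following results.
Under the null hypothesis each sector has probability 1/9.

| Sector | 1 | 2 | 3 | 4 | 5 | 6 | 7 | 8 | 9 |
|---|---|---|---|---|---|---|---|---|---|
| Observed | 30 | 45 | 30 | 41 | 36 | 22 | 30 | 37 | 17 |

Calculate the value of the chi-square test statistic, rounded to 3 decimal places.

Under H₀ each category has probability 1/9, so each expected count is 288/9 = 32.
cat         O        E   (O−E)²/E
1          30       32     0.1250
2          45       32     5.2813
3          30       32     0.1250
4          41       32     2.5313
5          36       32     0.5000
6          22       32     3.1250
7          30       32     0.1250
8          37       32     0.7813
9          17       32     7.0313
Sum = 19.625

19.625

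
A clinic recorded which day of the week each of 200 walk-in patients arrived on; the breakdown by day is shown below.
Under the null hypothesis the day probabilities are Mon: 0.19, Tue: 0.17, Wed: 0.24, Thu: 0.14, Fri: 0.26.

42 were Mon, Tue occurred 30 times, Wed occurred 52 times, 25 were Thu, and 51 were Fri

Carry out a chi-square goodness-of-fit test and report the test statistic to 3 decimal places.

Expected counts E_i = n·p_i: 200×0.19 = 38, 200×0.17 = 34, 200×0.24 = 48, 200×0.14 = 28, 200×0.26 = 52.
Mon: (42 − 38)²/38 = 16/38 = 0.4211
Tue: (30 − 34)²/34 = 16/34 = 0.4706
Wed: (52 − 48)²/48 = 16/48 = 0.3333
Thu: (25 − 28)²/28 = 9/28 = 0.3214
Fri: (51 − 52)²/52 = 1/52 = 0.0192
Sum = 1.566

1.566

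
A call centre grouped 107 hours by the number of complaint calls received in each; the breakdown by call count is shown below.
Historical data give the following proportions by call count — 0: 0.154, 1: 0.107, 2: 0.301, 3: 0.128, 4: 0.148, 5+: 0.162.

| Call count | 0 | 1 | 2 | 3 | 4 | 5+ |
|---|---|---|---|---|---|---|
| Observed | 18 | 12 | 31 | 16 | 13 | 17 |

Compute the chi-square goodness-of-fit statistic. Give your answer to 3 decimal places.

1.114

Expected counts E_i = n·p_i: 107×0.154 = 16.478, 107×0.107 = 11.449, 107×0.301 = 32.207, 107×0.128 = 13.696, 107×0.148 = 15.836, 107×0.162 = 17.334.
0: (18 − 16.478)²/16.478 = 2.316484/16.478 = 0.1406
1: (12 − 11.449)²/11.449 = 0.303601/11.449 = 0.0265
2: (31 − 32.207)²/32.207 = 1.456849/32.207 = 0.0452
3: (16 − 13.696)²/13.696 = 5.308416/13.696 = 0.3876
4: (13 − 15.836)²/15.836 = 8.042896/15.836 = 0.5079
5+: (17 − 17.334)²/17.334 = 0.111556/17.334 = 0.0064
Sum = 1.114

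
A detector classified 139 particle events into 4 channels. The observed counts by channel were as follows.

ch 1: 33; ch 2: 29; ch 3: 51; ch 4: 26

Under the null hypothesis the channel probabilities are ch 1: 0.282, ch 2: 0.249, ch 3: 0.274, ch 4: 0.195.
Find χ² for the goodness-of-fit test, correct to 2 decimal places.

6.31

Expected counts E_i = n·p_i: 139×0.282 = 39.198, 139×0.249 = 34.611, 139×0.274 = 38.086, 139×0.195 = 27.105.
cat         O        E   (O−E)²/E
ch 1       33   39.198      0.980
ch 2       29   34.611      0.910
ch 3       51   38.086      4.379
ch 4       26   27.105      0.045
Sum = 6.31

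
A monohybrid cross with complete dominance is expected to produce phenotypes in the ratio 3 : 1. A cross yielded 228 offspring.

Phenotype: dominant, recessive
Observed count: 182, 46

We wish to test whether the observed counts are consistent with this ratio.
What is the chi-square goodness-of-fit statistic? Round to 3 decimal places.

2.830

Ratio total = 4. Expected counts: 228×3/4 = 171, 228×1/4 = 57.
cat            O        E   (O−E)²/E
dominant     182      171     0.7076
recessive     46       57     2.1228
Sum = 2.830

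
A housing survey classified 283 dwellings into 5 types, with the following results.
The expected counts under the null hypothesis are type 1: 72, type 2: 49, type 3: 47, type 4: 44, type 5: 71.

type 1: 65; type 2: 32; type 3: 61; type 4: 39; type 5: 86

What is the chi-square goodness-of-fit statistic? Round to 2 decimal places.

χ² = (65−72)²/72 + (32−49)²/49 + (61−47)²/47 + (39−44)²/44 + (86−71)²/71
   = 0.681 + 5.898 + 4.170 + 0.568 + 3.169
Sum = 14.49

14.49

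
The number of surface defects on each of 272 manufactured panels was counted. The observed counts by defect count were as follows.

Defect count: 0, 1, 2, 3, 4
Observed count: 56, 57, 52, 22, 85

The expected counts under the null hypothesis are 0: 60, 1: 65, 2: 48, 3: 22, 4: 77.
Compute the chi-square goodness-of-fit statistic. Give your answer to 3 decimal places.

2.416

cat         O        E   (O−E)²/E
0          56       60     0.2667
1          57       65     0.9846
2          52       48     0.3333
3          22       22     0.0000
4          85       77     0.8312
Sum = 2.416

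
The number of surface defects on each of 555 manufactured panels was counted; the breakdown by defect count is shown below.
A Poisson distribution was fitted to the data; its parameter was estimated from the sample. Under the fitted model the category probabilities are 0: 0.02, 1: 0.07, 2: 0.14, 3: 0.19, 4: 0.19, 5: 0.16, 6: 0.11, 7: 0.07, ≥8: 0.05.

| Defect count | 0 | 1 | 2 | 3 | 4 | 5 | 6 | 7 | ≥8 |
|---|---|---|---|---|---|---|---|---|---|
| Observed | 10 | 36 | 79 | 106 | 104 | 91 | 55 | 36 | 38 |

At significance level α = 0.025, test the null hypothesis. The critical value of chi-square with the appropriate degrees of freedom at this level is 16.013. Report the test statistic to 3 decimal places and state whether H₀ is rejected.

Expected counts E_i = n·p_i: 555×0.02 = 11.1, 555×0.07 = 38.85, 555×0.14 = 77.7, 555×0.19 = 105.45, 555×0.19 = 105.45, 555×0.16 = 88.8, 555×0.11 = 61.05, 555×0.07 = 38.85, 555×0.05 = 27.75.
χ² = (10−11.1)²/11.1 + (36−38.85)²/38.85 + (79−77.7)²/77.7 + (106−105.45)²/105.45 + (104−105.45)²/105.45 + (91−88.8)²/88.8 + (55−61.05)²/61.05 + (36−38.85)²/38.85 + (38−27.75)²/27.75
   = 0.1090 + 0.2091 + 0.0218 + 0.0029 + 0.0199 + 0.0545 + 0.5995 + 0.2091 + 3.7860
Sum = 5.012
df = 7. Since 5.012 < 16.013, we do not reject H₀.

5.012; do not reject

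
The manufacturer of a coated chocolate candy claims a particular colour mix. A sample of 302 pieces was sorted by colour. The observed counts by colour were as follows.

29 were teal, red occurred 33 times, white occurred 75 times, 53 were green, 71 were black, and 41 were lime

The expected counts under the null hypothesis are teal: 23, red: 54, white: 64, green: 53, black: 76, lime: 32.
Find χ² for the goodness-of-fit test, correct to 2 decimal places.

teal: (29 − 23)²/23 = 36/23 = 1.565
red: (33 − 54)²/54 = 441/54 = 8.167
white: (75 − 64)²/64 = 121/64 = 1.891
green: (53 − 53)²/53 = 0/53 = 0.000
black: (71 − 76)²/76 = 25/76 = 0.329
lime: (41 − 32)²/32 = 81/32 = 2.531
Sum = 14.48

14.48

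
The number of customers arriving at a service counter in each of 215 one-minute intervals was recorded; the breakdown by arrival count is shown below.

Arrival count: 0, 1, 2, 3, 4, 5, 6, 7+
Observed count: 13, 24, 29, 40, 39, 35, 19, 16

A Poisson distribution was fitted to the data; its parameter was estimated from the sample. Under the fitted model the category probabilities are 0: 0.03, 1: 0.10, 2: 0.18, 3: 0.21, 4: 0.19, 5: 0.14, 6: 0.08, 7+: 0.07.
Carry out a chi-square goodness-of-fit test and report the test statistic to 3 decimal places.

Expected counts E_i = n·p_i: 215×0.03 = 6.45, 215×0.10 = 21.5, 215×0.18 = 38.7, 215×0.21 = 45.15, 215×0.19 = 40.85, 215×0.14 = 30.1, 215×0.08 = 17.2, 215×0.07 = 15.05.
χ² = (13−6.45)²/6.45 + (24−21.5)²/21.5 + (29−38.7)²/38.7 + (40−45.15)²/45.15 + (39−40.85)²/40.85 + (35−30.1)²/30.1 + (19−17.2)²/17.2 + (16−15.05)²/15.05
   = 6.6516 + 0.2907 + 2.4313 + 0.5874 + 0.0838 + 0.7977 + 0.1884 + 0.0600
Sum = 11.091

11.091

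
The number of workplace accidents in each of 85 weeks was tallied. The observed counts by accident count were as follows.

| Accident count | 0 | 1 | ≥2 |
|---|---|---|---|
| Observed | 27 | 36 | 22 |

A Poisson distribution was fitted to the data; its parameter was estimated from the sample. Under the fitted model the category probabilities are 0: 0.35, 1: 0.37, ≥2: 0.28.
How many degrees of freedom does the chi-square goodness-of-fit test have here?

1

There are k = 3 categories and 1 parameter estimated from the data, so df = 3 − 1 − 1 = 1.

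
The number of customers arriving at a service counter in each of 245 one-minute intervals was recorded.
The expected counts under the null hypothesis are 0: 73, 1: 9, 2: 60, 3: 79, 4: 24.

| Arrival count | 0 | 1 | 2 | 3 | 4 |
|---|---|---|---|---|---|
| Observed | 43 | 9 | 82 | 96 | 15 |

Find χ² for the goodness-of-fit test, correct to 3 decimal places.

cat         O        E   (O−E)²/E
0          43       73    12.3288
1           9        9     0.0000
2          82       60     8.0667
3          96       79     3.6582
4          15       24     3.3750
Sum = 27.429

27.429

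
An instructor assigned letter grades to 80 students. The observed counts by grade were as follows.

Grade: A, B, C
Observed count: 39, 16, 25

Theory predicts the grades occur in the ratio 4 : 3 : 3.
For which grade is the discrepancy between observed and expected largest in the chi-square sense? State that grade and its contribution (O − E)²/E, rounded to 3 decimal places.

Ratio total = 10. Expected counts: 80×4/10 = 32, 80×3/10 = 24, 80×3/10 = 24.
A: (39 − 32)²/32 = 49/32 = 1.5313
B: (16 − 24)²/24 = 64/24 = 2.6667
C: (25 − 24)²/24 = 1/24 = 0.0417
The largest term is for B: 2.667.

B, 2.667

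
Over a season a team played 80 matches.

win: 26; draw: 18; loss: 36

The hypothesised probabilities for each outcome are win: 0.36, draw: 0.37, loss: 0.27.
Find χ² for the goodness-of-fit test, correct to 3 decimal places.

14.418

Expected counts E_i = n·p_i: 80×0.36 = 28.8, 80×0.37 = 29.6, 80×0.27 = 21.6.
win: (26 − 28.8)²/28.8 = 7.84/28.8 = 0.2722
draw: (18 − 29.6)²/29.6 = 134.56/29.6 = 4.5459
loss: (36 − 21.6)²/21.6 = 207.36/21.6 = 9.6000
Sum = 14.418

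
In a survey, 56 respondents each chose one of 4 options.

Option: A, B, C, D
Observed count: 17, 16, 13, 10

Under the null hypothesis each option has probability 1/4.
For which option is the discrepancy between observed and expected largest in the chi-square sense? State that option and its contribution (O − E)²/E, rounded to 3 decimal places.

D, 1.143

Expected count for each of the 4 categories: 56/4 = 14.
A: (17 − 14)²/14 = 9/14 = 0.6429
B: (16 − 14)²/14 = 4/14 = 0.2857
C: (13 − 14)²/14 = 1/14 = 0.0714
D: (10 − 14)²/14 = 16/14 = 1.1429
The largest term is for D: 1.143.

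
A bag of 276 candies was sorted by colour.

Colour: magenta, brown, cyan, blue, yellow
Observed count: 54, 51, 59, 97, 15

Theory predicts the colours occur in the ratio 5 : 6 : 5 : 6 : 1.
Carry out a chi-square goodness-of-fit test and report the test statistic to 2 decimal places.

16.17

Ratio total = 23. Expected counts: 276×5/23 = 60, 276×6/23 = 72, 276×5/23 = 60, 276×6/23 = 72, 276×1/23 = 12.
χ² = (54−60)²/60 + (51−72)²/72 + (59−60)²/60 + (97−72)²/72 + (15−12)²/12
   = 0.600 + 6.125 + 0.017 + 8.681 + 0.750
Sum = 16.17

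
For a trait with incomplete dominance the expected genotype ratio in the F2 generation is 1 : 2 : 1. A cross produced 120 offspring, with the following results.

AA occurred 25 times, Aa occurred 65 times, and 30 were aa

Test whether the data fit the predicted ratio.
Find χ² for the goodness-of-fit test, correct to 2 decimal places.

Ratio total = 4. Expected counts: 120×1/4 = 30, 120×2/4 = 60, 120×1/4 = 30.
cat         O        E   (O−E)²/E
AA         25       30      0.833
Aa         65       60      0.417
aa         30       30      0.000
Sum = 1.25

1.25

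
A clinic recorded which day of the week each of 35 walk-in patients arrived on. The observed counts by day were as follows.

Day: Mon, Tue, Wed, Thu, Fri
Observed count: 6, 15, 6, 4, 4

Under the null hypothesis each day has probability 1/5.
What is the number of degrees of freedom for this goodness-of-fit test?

There are k = 5 categories and no parameters were estimated from the data, so df = 5 − 1 = 4.

4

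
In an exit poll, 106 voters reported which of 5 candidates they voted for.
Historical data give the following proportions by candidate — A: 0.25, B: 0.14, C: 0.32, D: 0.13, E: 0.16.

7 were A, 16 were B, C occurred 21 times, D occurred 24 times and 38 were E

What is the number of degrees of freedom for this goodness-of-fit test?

There are k = 5 categories and no parameters were estimated from the data, so df = 5 − 1 = 4.

4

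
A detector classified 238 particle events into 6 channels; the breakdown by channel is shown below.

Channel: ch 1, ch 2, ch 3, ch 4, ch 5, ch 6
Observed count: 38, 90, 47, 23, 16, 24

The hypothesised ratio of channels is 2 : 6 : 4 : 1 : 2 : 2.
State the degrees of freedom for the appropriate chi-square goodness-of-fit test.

There are k = 6 categories and no parameters were estimated from the data, so df = 6 − 1 = 5.

5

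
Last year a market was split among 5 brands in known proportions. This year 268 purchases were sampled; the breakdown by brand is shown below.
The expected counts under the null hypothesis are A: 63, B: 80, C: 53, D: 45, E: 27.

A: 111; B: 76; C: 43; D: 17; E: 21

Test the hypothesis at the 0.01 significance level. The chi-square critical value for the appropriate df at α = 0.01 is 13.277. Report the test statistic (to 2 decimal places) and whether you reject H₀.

57.41; reject

χ² = (111−63)²/63 + (76−80)²/80 + (43−53)²/53 + (17−45)²/45 + (21−27)²/27
   = 36.571 + 0.200 + 1.887 + 17.422 + 1.333
Sum = 57.41
df = 4. Since 57.41 > 13.277, we reject H₀.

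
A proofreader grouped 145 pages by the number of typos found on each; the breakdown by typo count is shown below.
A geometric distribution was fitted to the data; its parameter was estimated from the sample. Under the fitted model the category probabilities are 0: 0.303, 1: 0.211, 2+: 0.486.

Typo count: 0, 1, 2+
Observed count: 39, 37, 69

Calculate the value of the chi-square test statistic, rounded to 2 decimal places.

1.93

Expected counts E_i = n·p_i: 145×0.303 = 43.935, 145×0.211 = 30.595, 145×0.486 = 70.47.
cat         O        E   (O−E)²/E
0          39   43.935      0.554
1          37   30.595      1.341
2+         69    70.47      0.031
Sum = 1.93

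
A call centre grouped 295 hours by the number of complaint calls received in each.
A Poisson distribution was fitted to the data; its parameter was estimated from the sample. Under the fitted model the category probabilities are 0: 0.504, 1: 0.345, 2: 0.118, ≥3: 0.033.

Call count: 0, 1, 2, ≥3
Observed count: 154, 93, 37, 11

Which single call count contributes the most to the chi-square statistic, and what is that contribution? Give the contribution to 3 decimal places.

Expected counts E_i = n·p_i: 295×0.504 = 148.68, 295×0.345 = 101.775, 295×0.118 = 34.81, 295×0.033 = 9.735.
cat         O        E   (O−E)²/E
0         154   148.68     0.1904
1          93  101.775     0.7566
2          37    34.81     0.1378
≥3         11    9.735     0.1644
The largest term is for 1: 0.757.

1, 0.757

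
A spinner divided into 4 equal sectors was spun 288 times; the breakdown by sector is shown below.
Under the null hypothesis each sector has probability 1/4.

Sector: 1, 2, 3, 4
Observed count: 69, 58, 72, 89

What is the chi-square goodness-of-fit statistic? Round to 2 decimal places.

Expected count for each of the 4 categories: 288/4 = 72.
1: (69 − 72)²/72 = 9/72 = 0.125
2: (58 − 72)²/72 = 196/72 = 2.722
3: (72 − 72)²/72 = 0/72 = 0.000
4: (89 − 72)²/72 = 289/72 = 4.014
Sum = 6.86

6.86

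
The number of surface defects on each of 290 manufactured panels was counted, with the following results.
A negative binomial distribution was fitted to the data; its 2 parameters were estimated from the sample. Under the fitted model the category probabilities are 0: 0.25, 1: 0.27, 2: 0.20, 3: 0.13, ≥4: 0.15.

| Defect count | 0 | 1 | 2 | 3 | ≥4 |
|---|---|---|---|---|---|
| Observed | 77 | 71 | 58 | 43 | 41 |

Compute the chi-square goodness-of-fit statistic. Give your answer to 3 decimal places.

Expected counts E_i = n·p_i: 290×0.25 = 72.5, 290×0.27 = 78.3, 290×0.20 = 58, 290×0.13 = 37.7, 290×0.15 = 43.5.
χ² = (77−72.5)²/72.5 + (71−78.3)²/78.3 + (58−58)²/58 + (43−37.7)²/37.7 + (41−43.5)²/43.5
   = 0.2793 + 0.6806 + 0.0000 + 0.7451 + 0.1437
Sum = 1.849

1.849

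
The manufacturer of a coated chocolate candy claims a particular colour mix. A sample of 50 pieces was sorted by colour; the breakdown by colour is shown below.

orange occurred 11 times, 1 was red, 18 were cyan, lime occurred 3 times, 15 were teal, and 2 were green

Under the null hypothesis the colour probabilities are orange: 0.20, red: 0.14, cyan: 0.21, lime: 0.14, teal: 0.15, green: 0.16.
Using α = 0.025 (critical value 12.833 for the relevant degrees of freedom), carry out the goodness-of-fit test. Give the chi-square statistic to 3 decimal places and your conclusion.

24.886; reject

Expected counts E_i = n·p_i: 50×0.20 = 10, 50×0.14 = 7, 50×0.21 = 10.5, 50×0.14 = 7, 50×0.15 = 7.5, 50×0.16 = 8.
orange: (11 − 10)²/10 = 1/10 = 0.1000
red: (1 − 7)²/7 = 36/7 = 5.1429
cyan: (18 − 10.5)²/10.5 = 56.25/10.5 = 5.3571
lime: (3 − 7)²/7 = 16/7 = 2.2857
teal: (15 − 7.5)²/7.5 = 56.25/7.5 = 7.5000
green: (2 − 8)²/8 = 36/8 = 4.5000
Sum = 24.886
df = 5. Since 24.886 > 12.833, we reject H₀.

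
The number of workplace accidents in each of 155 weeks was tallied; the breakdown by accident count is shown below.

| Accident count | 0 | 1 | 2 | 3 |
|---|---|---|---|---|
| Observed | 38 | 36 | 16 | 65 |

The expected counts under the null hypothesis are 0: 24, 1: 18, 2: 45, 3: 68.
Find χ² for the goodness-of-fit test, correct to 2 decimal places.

0: (38 − 24)²/24 = 196/24 = 8.167
1: (36 − 18)²/18 = 324/18 = 18.000
2: (16 − 45)²/45 = 841/45 = 18.689
3: (65 − 68)²/68 = 9/68 = 0.132
Sum = 44.99

44.99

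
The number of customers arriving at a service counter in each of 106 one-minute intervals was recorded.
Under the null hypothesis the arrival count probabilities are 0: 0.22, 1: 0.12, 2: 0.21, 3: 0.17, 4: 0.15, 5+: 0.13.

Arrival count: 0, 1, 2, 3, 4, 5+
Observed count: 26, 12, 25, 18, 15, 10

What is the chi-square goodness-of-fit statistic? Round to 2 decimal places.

Expected counts E_i = n·p_i: 106×0.22 = 23.32, 106×0.12 = 12.72, 106×0.21 = 22.26, 106×0.17 = 18.02, 106×0.15 = 15.9, 106×0.13 = 13.78.
χ² = (26−23.32)²/23.32 + (12−12.72)²/12.72 + (25−22.26)²/22.26 + (18−18.02)²/18.02 + (15−15.9)²/15.9 + (10−13.78)²/13.78
   = 0.308 + 0.041 + 0.337 + 0.000 + 0.051 + 1.037
Sum = 1.77

1.77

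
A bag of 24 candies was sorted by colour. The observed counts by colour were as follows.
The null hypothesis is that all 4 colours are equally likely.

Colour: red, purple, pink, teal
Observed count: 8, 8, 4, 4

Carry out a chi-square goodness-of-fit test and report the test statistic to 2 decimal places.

2.67

Under H₀ each category has probability 1/4, so each expected count is 24/4 = 6.
cat         O        E   (O−E)²/E
red         8        6      0.667
purple      8        6      0.667
pink        4        6      0.667
teal        4        6      0.667
Sum = 2.67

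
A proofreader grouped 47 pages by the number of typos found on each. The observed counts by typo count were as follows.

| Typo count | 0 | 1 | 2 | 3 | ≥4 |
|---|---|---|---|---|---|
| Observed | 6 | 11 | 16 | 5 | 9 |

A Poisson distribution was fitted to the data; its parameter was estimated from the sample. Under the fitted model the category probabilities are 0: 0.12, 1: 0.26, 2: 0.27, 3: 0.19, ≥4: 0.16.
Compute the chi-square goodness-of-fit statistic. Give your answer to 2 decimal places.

3.03

Expected counts E_i = n·p_i: 47×0.12 = 5.64, 47×0.26 = 12.22, 47×0.27 = 12.69, 47×0.19 = 8.93, 47×0.16 = 7.52.
0: (6 − 5.64)²/5.64 = 0.1296/5.64 = 0.023
1: (11 − 12.22)²/12.22 = 1.4884/12.22 = 0.122
2: (16 − 12.69)²/12.69 = 10.9561/12.69 = 0.863
3: (5 − 8.93)²/8.93 = 15.4449/8.93 = 1.730
≥4: (9 − 7.52)²/7.52 = 2.1904/7.52 = 0.291
Sum = 3.03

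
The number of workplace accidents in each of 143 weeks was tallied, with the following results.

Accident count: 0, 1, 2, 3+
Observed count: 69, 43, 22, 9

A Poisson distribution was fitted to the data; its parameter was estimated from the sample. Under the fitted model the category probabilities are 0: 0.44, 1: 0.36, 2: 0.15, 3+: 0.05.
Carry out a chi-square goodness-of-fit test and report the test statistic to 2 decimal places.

Expected counts E_i = n·p_i: 143×0.44 = 62.92, 143×0.36 = 51.48, 143×0.15 = 21.45, 143×0.05 = 7.15.
cat         O        E   (O−E)²/E
0          69    62.92      0.588
1          43    51.48      1.397
2          22    21.45      0.014
3+          9     7.15      0.479
Sum = 2.48

2.48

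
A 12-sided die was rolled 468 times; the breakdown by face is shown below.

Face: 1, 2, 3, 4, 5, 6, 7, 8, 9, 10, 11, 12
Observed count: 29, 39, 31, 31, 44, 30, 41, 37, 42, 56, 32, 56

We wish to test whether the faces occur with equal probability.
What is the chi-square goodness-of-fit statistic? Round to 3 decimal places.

25.077

Under H₀ each category has probability 1/12, so each expected count is 468/12 = 39.
χ² = (29−39)²/39 + (39−39)²/39 + (31−39)²/39 + (31−39)²/39 + (44−39)²/39 + (30−39)²/39 + (41−39)²/39 + (37−39)²/39 + (42−39)²/39 + (56−39)²/39 + (32−39)²/39 + (56−39)²/39
   = 2.5641 + 0.0000 + 1.6410 + 1.6410 + 0.6410 + 2.0769 + 0.1026 + 0.1026 + 0.2308 + 7.4103 + 1.2564 + 7.4103
Sum = 25.077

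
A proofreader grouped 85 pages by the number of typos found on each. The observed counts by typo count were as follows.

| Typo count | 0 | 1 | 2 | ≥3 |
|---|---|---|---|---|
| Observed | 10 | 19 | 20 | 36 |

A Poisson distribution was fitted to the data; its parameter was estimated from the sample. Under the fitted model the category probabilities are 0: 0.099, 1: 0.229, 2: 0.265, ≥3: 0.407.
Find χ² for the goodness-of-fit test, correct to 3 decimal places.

Expected counts E_i = n·p_i: 85×0.099 = 8.415, 85×0.229 = 19.465, 85×0.265 = 22.525, 85×0.407 = 34.595.
χ² = (10−8.415)²/8.415 + (19−19.465)²/19.465 + (20−22.525)²/22.525 + (36−34.595)²/34.595
   = 0.2985 + 0.0111 + 0.2830 + 0.0571
Sum = 0.650

0.650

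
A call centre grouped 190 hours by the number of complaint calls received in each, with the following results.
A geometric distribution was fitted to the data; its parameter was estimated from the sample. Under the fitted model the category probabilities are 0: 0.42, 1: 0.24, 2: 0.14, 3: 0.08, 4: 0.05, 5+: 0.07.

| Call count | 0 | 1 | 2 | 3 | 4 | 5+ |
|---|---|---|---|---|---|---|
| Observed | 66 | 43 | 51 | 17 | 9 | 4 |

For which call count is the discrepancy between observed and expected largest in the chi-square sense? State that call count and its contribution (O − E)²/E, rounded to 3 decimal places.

Expected counts E_i = n·p_i: 190×0.42 = 79.8, 190×0.24 = 45.6, 190×0.14 = 26.6, 190×0.08 = 15.2, 190×0.05 = 9.5, 190×0.07 = 13.3.
cat         O        E   (O−E)²/E
0          66     79.8     2.3865
1          43     45.6     0.1482
2          51     26.6    22.3820
3          17     15.2     0.2132
4           9      9.5     0.0263
5+          4     13.3     6.5030
The largest term is for 2: 22.382.

2, 22.382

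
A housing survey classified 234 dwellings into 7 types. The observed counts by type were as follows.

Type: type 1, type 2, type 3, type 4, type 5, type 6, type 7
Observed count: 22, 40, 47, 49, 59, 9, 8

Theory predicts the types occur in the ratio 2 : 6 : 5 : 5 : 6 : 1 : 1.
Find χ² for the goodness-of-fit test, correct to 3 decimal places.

5.537

Ratio total = 26. Expected counts: 234×2/26 = 18, 234×6/26 = 54, 234×5/26 = 45, 234×5/26 = 45, 234×6/26 = 54, 234×1/26 = 9, 234×1/26 = 9.
type 1: (22 − 18)²/18 = 16/18 = 0.8889
type 2: (40 − 54)²/54 = 196/54 = 3.6296
type 3: (47 − 45)²/45 = 4/45 = 0.0889
type 4: (49 − 45)²/45 = 16/45 = 0.3556
type 5: (59 − 54)²/54 = 25/54 = 0.4630
type 6: (9 − 9)²/9 = 0/9 = 0.0000
type 7: (8 − 9)²/9 = 1/9 = 0.1111
Sum = 5.537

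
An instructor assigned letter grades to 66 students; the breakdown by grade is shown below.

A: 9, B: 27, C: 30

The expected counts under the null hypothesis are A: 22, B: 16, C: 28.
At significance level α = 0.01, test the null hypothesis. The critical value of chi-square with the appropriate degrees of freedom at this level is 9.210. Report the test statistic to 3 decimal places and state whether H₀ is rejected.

15.387; reject

cat         O        E   (O−E)²/E
A           9       22     7.6818
B          27       16     7.5625
C          30       28     0.1429
Sum = 15.387
df = 2. Since 15.387 > 9.210, we reject H₀.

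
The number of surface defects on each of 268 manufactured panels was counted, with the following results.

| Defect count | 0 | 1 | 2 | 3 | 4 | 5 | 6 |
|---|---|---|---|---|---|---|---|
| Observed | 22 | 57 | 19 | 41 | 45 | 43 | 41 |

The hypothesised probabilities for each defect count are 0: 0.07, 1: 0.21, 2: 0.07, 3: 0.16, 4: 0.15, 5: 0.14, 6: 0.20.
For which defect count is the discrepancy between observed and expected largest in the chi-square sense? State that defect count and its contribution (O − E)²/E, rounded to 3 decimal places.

6, 2.962

Expected counts E_i = n·p_i: 268×0.07 = 18.76, 268×0.21 = 56.28, 268×0.07 = 18.76, 268×0.16 = 42.88, 268×0.15 = 40.2, 268×0.14 = 37.52, 268×0.20 = 53.6.
cat         O        E   (O−E)²/E
0          22    18.76     0.5596
1          57    56.28     0.0092
2          19    18.76     0.0031
3          41    42.88     0.0824
4          45     40.2     0.5731
5          43    37.52     0.8004
6          41     53.6     2.9619
The largest term is for 6: 2.962.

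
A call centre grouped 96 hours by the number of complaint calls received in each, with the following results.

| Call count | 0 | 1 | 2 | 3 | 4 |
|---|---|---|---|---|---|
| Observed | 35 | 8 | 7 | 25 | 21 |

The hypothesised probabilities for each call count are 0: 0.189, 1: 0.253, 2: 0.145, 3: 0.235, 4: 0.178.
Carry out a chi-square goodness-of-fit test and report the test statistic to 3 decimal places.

Expected counts E_i = n·p_i: 96×0.189 = 18.144, 96×0.253 = 24.288, 96×0.145 = 13.92, 96×0.235 = 22.56, 96×0.178 = 17.088.
0: (35 − 18.144)²/18.144 = 284.124736/18.144 = 15.6594
1: (8 − 24.288)²/24.288 = 265.298944/24.288 = 10.9230
2: (7 − 13.92)²/13.92 = 47.8864/13.92 = 3.4401
3: (25 − 22.56)²/22.56 = 5.9536/22.56 = 0.2639
4: (21 − 17.088)²/17.088 = 15.303744/17.088 = 0.8956
Sum = 31.182

31.182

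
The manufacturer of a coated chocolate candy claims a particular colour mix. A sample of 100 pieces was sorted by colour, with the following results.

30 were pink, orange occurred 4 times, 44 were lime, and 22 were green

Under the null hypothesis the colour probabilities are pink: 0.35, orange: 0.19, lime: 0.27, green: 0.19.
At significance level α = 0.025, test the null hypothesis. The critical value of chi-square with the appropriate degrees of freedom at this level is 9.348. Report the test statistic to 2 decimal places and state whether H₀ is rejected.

23.73; reject

Expected counts E_i = n·p_i: 100×0.35 = 35, 100×0.19 = 19, 100×0.27 = 27, 100×0.19 = 19.
cat         O        E   (O−E)²/E
pink       30       35      0.714
orange      4       19     11.842
lime       44       27     10.704
green      22       19      0.474
Sum = 23.73
df = 3. Since 23.73 > 9.348, we reject H₀.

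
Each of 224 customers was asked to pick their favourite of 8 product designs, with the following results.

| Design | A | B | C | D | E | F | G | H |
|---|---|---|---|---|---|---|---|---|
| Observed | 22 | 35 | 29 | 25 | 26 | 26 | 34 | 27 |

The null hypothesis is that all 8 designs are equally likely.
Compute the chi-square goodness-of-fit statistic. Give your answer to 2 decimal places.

Under H₀ each category has probability 1/8, so each expected count is 224/8 = 28.
A: (22 − 28)²/28 = 36/28 = 1.286
B: (35 − 28)²/28 = 49/28 = 1.750
C: (29 − 28)²/28 = 1/28 = 0.036
D: (25 − 28)²/28 = 9/28 = 0.321
E: (26 − 28)²/28 = 4/28 = 0.143
F: (26 − 28)²/28 = 4/28 = 0.143
G: (34 − 28)²/28 = 36/28 = 1.286
H: (27 − 28)²/28 = 1/28 = 0.036
Sum = 5.00

5.00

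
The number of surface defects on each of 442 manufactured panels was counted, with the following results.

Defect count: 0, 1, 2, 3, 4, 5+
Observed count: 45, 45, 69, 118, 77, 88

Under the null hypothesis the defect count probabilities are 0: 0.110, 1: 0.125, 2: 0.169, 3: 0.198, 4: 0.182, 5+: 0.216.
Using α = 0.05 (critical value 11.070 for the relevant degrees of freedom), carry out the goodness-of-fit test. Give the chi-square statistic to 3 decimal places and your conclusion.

13.956; reject

Expected counts E_i = n·p_i: 442×0.110 = 48.62, 442×0.125 = 55.25, 442×0.169 = 74.698, 442×0.198 = 87.516, 442×0.182 = 80.444, 442×0.216 = 95.472.
0: (45 − 48.62)²/48.62 = 13.1044/48.62 = 0.2695
1: (45 − 55.25)²/55.25 = 105.0625/55.25 = 1.9016
2: (69 − 74.698)²/74.698 = 32.467204/74.698 = 0.4346
3: (118 − 87.516)²/87.516 = 929.274256/87.516 = 10.6183
4: (77 − 80.444)²/80.444 = 11.861136/80.444 = 0.1474
5+: (88 − 95.472)²/95.472 = 55.830784/95.472 = 0.5848
Sum = 13.956
df = 5. Since 13.956 > 11.070, we reject H₀.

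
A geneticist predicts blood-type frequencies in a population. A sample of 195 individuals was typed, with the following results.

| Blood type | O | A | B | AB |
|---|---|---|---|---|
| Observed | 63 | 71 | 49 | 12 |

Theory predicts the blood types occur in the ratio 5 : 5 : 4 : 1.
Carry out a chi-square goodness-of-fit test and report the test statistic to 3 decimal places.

Ratio total = 15. Expected counts: 195×5/15 = 65, 195×5/15 = 65, 195×4/15 = 52, 195×1/15 = 13.
χ² = (63−65)²/65 + (71−65)²/65 + (49−52)²/52 + (12−13)²/13
   = 0.0615 + 0.5538 + 0.1731 + 0.0769
Sum = 0.865

0.865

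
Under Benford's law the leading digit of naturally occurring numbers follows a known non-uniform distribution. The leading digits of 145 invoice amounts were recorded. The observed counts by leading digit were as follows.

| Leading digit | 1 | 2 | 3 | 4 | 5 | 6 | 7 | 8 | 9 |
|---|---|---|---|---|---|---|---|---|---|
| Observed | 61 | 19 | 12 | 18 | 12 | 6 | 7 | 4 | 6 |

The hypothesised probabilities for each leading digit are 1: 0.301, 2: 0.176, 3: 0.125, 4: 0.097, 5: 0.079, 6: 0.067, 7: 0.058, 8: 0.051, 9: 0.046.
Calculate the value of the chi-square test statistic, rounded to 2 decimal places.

15.05

Expected counts E_i = n·p_i: 145×0.301 = 43.645, 145×0.176 = 25.52, 145×0.125 = 18.125, 145×0.097 = 14.065, 145×0.079 = 11.455, 145×0.067 = 9.715, 145×0.058 = 8.41, 145×0.051 = 7.395, 145×0.046 = 6.67.
1: (61 − 43.645)²/43.645 = 301.196025/43.645 = 6.901
2: (19 − 25.52)²/25.52 = 42.5104/25.52 = 1.666
3: (12 − 18.125)²/18.125 = 37.515625/18.125 = 2.070
4: (18 − 14.065)²/14.065 = 15.484225/14.065 = 1.101
5: (12 − 11.455)²/11.455 = 0.297025/11.455 = 0.026
6: (6 − 9.715)²/9.715 = 13.801225/9.715 = 1.421
7: (7 − 8.41)²/8.41 = 1.9881/8.41 = 0.236
8: (4 − 7.395)²/7.395 = 11.526025/7.395 = 1.559
9: (6 − 6.67)²/6.67 = 0.4489/6.67 = 0.067
Sum = 15.05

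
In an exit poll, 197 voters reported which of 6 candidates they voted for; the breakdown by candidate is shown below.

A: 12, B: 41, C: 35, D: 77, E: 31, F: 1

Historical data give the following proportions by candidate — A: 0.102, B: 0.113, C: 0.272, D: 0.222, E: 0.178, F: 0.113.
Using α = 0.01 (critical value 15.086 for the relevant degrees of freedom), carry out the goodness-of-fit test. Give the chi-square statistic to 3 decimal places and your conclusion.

71.561; reject

Expected counts E_i = n·p_i: 197×0.102 = 20.094, 197×0.113 = 22.261, 197×0.272 = 53.584, 197×0.222 = 43.734, 197×0.178 = 35.066, 197×0.113 = 22.261.
A: (12 − 20.094)²/20.094 = 65.512836/20.094 = 3.2603
B: (41 − 22.261)²/22.261 = 351.150121/22.261 = 15.7742
C: (35 − 53.584)²/53.584 = 345.365056/53.584 = 6.4453
D: (77 − 43.734)²/43.734 = 1106.626756/43.734 = 25.3036
E: (31 − 35.066)²/35.066 = 16.532356/35.066 = 0.4715
F: (1 − 22.261)²/22.261 = 452.030121/22.261 = 20.3059
Sum = 71.561
df = 5. Since 71.561 > 15.086, we reject H₀.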